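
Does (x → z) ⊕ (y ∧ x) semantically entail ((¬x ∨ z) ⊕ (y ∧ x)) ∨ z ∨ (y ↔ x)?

  x      y      z    |    φ      ψ  
False  False  False  |   True   True
False  False   True  |   True   True
False   True  False  |   True   True
False   True   True  |   True   True
 True  False  False  |  False  False
 True  False   True  |   True   True
 True   True  False  |   True   True
 True   True   True  |  False   True
In every row where φ is true, ψ is also true, so φ ⊨ ψ.

yes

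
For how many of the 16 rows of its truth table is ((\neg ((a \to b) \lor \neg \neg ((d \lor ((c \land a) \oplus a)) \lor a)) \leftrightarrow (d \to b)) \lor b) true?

  a   |   b   |   c   |   d   | (a \to b) | (c \land a) | ((c \land a) \oplus a) | (d \to b) |   φ  
----- | ----- | ----- | ----- | --------- | ----------- | ---------------------- | --------- | -----
 True |  True |  True |  True |    True   |     True    |         False          |    True   |  True
 True |  True |  True | False |    True   |     True    |         False          |    True   |  True
 True |  True | False |  True |    True   |    False    |          True          |    True   |  True
 True |  True | False | False |    True   |    False    |          True          |    True   |  True
 True | False |  True |  True |   False   |     True    |         False          |   False   |  True
 True | False |  True | False |   False   |     True    |         False          |    True   | False
 True | False | False |  True |   False   |    False    |          True          |   False   |  True
 True | False | False | False |   False   |    False    |          True          |    True   | False
False |  True |  True |  True |    True   |    False    |         False          |    True   |  True
False |  True |  True | False |    True   |    False    |         False          |    True   |  True
False |  True | False |  True |    True   |    False    |         False          |    True   |  True
False |  True | False | False |    True   |    False    |         False          |    True   |  True
False | False |  True |  True |    True   |    False    |         False          |   False   |  True
False | False |  True | False |    True   |    False    |         False          |    True   | False
False | False | False |  True |    True   |    False    |         False          |   False   |  True
False | False | False | False |    True   |    False    |         False          |    True   | False
The formula is true on 12 of the 16 rows.

12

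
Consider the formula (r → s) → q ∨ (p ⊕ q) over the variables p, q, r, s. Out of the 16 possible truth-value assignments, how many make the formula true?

13

p | q | r | s || (r → s) | (p ⊕ q) | (q ∨ (p ⊕ q)) | ((r → s) → (q ∨ (p ⊕ q)))
F | F | F | F ||    T    |    F    |       F       |             F            
F | F | F | T ||    T    |    F    |       F       |             F            
F | F | T | F ||    F    |    F    |       F       |             T            
F | F | T | T ||    T    |    F    |       F       |             F            
F | T | F | F ||    T    |    T    |       T       |             T            
F | T | F | T ||    T    |    T    |       T       |             T            
F | T | T | F ||    F    |    T    |       T       |             T            
F | T | T | T ||    T    |    T    |       T       |             T            
T | F | F | F ||    T    |    T    |       T       |             T            
T | F | F | T ||    T    |    T    |       T       |             T            
T | F | T | F ||    F    |    T    |       T       |             T            
T | F | T | T ||    T    |    T    |       T       |             T            
T | T | F | F ||    T    |    F    |       T       |             T            
T | T | F | T ||    T    |    F    |       T       |             T            
T | T | T | F ||    F    |    F    |       T       |             T            
T | T | T | T ||    T    |    F    |       T       |             T            
The formula is true on 13 of the 16 rows.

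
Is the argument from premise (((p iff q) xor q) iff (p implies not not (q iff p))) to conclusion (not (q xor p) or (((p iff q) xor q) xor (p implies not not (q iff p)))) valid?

no

p  q  |  φ  ψ
F  F  |  T  T
F  T  |  T  F
T  F  |  T  F
T  T  |  F  T
At p=F, q=T we have φ true but ψ false, so φ does not entail ψ.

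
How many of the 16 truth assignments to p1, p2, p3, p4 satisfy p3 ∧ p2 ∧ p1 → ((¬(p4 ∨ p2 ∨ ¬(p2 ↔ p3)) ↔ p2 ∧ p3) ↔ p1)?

p1 | p2 | p3 | p4 || φ
1  | 1  | 1  | 1  || 0
1  | 1  | 1  | 0  || 0
1  | 1  | 0  | 1  || 1
1  | 1  | 0  | 0  || 1
1  | 0  | 1  | 1  || 1
1  | 0  | 1  | 0  || 1
1  | 0  | 0  | 1  || 1
1  | 0  | 0  | 0  || 1
0  | 1  | 1  | 1  || 1
0  | 1  | 1  | 0  || 1
0  | 1  | 0  | 1  || 1
0  | 1  | 0  | 0  || 1
0  | 0  | 1  | 1  || 1
0  | 0  | 1  | 0  || 1
0  | 0  | 0  | 1  || 1
0  | 0  | 0  | 0  || 1
The formula is true on 14 of the 16 rows.

14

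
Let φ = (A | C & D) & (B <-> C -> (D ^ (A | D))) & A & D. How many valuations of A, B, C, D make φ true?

A | B | C | D || φ
T | T | T | T || F
T | T | T | F || F
T | T | F | T || T
T | T | F | F || F
T | F | T | T || T
T | F | T | F || F
T | F | F | T || F
T | F | F | F || F
F | T | T | T || F
F | T | T | F || F
F | T | F | T || F
F | T | F | F || F
F | F | T | T || F
F | F | T | F || F
F | F | F | T || F
F | F | F | F || F
The formula is true on 2 of the 16 rows.

2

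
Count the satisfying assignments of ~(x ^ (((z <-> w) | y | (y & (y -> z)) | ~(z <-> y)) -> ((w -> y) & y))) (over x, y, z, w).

x | y | z | w || φ
0 | 0 | 0 | 0 || 1
0 | 0 | 0 | 1 || 0
0 | 0 | 1 | 0 || 1
0 | 0 | 1 | 1 || 1
0 | 1 | 0 | 0 || 0
0 | 1 | 0 | 1 || 0
0 | 1 | 1 | 0 || 0
0 | 1 | 1 | 1 || 0
1 | 0 | 0 | 0 || 0
1 | 0 | 0 | 1 || 1
1 | 0 | 1 | 0 || 0
1 | 0 | 1 | 1 || 0
1 | 1 | 0 | 0 || 1
1 | 1 | 0 | 1 || 1
1 | 1 | 1 | 0 || 1
1 | 1 | 1 | 1 || 1
The formula is true on 8 of the 16 rows.

8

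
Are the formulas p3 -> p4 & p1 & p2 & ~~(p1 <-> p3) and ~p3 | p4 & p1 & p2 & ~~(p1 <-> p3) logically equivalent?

equivalent

p1 | p2 | p3 | p4 || φ | ψ
T  | T  | T  | T  || T | T
T  | T  | T  | F  || F | F
T  | T  | F  | T  || T | T
T  | T  | F  | F  || T | T
T  | F  | T  | T  || F | F
T  | F  | T  | F  || F | F
T  | F  | F  | T  || T | T
T  | F  | F  | F  || T | T
F  | T  | T  | T  || F | F
F  | T  | T  | F  || F | F
F  | T  | F  | T  || T | T
F  | T  | F  | F  || T | T
F  | F  | T  | T  || F | F
F  | F  | T  | F  || F | F
F  | F  | F  | T  || T | T
F  | F  | F  | F  || T | T
The columns for φ and ψ agree on every row, so they are logically equivalent.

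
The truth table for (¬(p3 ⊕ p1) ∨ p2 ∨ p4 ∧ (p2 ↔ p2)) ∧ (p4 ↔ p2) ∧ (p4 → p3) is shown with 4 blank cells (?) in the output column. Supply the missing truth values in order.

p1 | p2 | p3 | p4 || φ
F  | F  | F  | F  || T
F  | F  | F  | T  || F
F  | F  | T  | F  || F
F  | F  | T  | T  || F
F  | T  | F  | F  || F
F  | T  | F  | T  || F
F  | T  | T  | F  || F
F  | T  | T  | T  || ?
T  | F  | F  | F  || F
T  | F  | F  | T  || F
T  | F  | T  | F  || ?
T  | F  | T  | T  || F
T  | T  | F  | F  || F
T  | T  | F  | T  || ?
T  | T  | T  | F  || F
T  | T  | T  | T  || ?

Row p1=F, p2=T, p3=T, p4=T: (¬(p3 ⊕ p1) ∨ p2 ∨ p4 ∧ (p2 ↔ p2)) = T, ((p4 ↔ p2) ∧ (p4 → p3)) = T, so the formula = T.
Row p1=T, p2=F, p3=T, p4=F: (¬(p3 ⊕ p1) ∨ p2 ∨ p4 ∧ (p2 ↔ p2)) = T, ((p4 ↔ p2) ∧ (p4 → p3)) = T, so the formula = T.
Row p1=T, p2=T, p3=F, p4=T: (¬(p3 ⊕ p1) ∨ p2 ∨ p4 ∧ (p2 ↔ p2)) = T, ((p4 ↔ p2) ∧ (p4 → p3)) = F, so the formula = F.
Row p1=T, p2=T, p3=T, p4=T: (¬(p3 ⊕ p1) ∨ p2 ∨ p4 ∧ (p2 ↔ p2)) = T, ((p4 ↔ p2) ∧ (p4 → p3)) = T, so the formula = T.

T, T, F, T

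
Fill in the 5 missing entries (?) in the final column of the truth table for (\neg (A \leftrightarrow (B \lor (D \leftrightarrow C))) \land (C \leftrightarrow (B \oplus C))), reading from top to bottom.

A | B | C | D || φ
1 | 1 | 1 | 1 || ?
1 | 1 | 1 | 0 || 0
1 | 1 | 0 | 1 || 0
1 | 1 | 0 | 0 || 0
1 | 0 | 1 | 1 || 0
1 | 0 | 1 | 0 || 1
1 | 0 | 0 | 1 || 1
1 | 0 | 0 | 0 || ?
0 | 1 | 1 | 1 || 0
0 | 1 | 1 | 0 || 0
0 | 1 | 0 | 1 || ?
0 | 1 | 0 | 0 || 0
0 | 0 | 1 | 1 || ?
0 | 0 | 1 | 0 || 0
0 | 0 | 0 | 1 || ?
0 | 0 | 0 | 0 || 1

0, 0, 0, 1, 0

Row A=1, B=1, C=1, D=1: \neg (A \leftrightarrow (B \lor (D \leftrightarrow C))) = 0, (C \leftrightarrow (B \oplus C)) = 0, so the formula = 0.
Row A=1, B=0, C=0, D=0: \neg (A \leftrightarrow (B \lor (D \leftrightarrow C))) = 0, (C \leftrightarrow (B \oplus C)) = 1, so the formula = 0.
Row A=0, B=1, C=0, D=1: \neg (A \leftrightarrow (B \lor (D \leftrightarrow C))) = 1, (C \leftrightarrow (B \oplus C)) = 0, so the formula = 0.
Row A=0, B=0, C=1, D=1: \neg (A \leftrightarrow (B \lor (D \leftrightarrow C))) = 1, (C \leftrightarrow (B \oplus C)) = 1, so the formula = 1.
Row A=0, B=0, C=0, D=1: \neg (A \leftrightarrow (B \lor (D \leftrightarrow C))) = 0, (C \leftrightarrow (B \oplus C)) = 1, so the formula = 0.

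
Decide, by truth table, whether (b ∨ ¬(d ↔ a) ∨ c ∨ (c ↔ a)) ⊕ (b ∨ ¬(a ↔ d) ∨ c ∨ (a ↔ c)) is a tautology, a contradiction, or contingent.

contradiction

a  b  c  d  |  φ
0  0  0  0  |  0
0  0  0  1  |  0
0  0  1  0  |  0
0  0  1  1  |  0
0  1  0  0  |  0
0  1  0  1  |  0
0  1  1  0  |  0
0  1  1  1  |  0
1  0  0  0  |  0
1  0  0  1  |  0
1  0  1  0  |  0
1  0  1  1  |  0
1  1  0  0  |  0
1  1  0  1  |  0
1  1  1  0  |  0
1  1  1  1  |  0
Every row is 0, so the formula is a contradiction.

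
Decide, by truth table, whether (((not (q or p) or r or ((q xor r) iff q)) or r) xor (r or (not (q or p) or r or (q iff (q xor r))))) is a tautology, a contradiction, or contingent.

contradiction

  p   |   q   |   r   ||   φ  
 True |  True |  True || False
 True |  True | False || False
 True | False |  True || False
 True | False | False || False
False |  True |  True || False
False |  True | False || False
False | False |  True || False
False | False | False || False
Every row is False, so the formula is a contradiction.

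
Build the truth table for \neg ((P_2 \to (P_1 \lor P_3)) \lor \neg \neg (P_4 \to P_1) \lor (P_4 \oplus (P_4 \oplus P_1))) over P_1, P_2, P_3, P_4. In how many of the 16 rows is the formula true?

P_1 | P_2 | P_3 | P_4 || φ
 F  |  F  |  F  |  F  || F
 F  |  F  |  F  |  T  || F
 F  |  F  |  T  |  F  || F
 F  |  F  |  T  |  T  || F
 F  |  T  |  F  |  F  || F
 F  |  T  |  F  |  T  || T
 F  |  T  |  T  |  F  || F
 F  |  T  |  T  |  T  || F
 T  |  F  |  F  |  F  || F
 T  |  F  |  F  |  T  || F
 T  |  F  |  T  |  F  || F
 T  |  F  |  T  |  T  || F
 T  |  T  |  F  |  F  || F
 T  |  T  |  F  |  T  || F
 T  |  T  |  T  |  F  || F
 T  |  T  |  T  |  T  || F
The formula is true on 1 of the 16 rows.

1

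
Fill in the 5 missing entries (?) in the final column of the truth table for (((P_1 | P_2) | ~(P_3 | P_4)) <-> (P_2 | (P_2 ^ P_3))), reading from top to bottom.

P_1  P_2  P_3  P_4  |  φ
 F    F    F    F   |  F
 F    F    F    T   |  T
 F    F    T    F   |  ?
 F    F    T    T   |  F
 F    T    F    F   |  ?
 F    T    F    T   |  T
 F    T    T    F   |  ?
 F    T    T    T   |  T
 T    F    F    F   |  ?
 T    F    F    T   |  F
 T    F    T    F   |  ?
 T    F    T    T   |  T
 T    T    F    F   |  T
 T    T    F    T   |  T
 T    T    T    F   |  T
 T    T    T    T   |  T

F, T, T, F, T

Row P_1=F, P_2=F, P_3=T, P_4=F: ((P_1 | P_2) | ~(P_3 | P_4)) = F, (P_2 | (P_2 ^ P_3)) = T, so the formula = F.
Row P_1=F, P_2=T, P_3=F, P_4=F: ((P_1 | P_2) | ~(P_3 | P_4)) = T, (P_2 | (P_2 ^ P_3)) = T, so the formula = T.
Row P_1=F, P_2=T, P_3=T, P_4=F: ((P_1 | P_2) | ~(P_3 | P_4)) = T, (P_2 | (P_2 ^ P_3)) = T, so the formula = T.
Row P_1=T, P_2=F, P_3=F, P_4=F: ((P_1 | P_2) | ~(P_3 | P_4)) = T, (P_2 | (P_2 ^ P_3)) = F, so the formula = F.
Row P_1=T, P_2=F, P_3=T, P_4=F: ((P_1 | P_2) | ~(P_3 | P_4)) = T, (P_2 | (P_2 ^ P_3)) = T, so the formula = T.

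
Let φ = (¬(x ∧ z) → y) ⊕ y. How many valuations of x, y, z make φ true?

x  y  z  |  (x ∧ z)  ¬(x ∧ z)  (¬(x ∧ z) → y)  ((¬(x ∧ z) → y) ⊕ y)
F  F  F  |     F        T            F                  F          
F  F  T  |     F        T            F                  F          
F  T  F  |     F        T            T                  F          
F  T  T  |     F        T            T                  F          
T  F  F  |     F        T            F                  F          
T  F  T  |     T        F            T                  T          
T  T  F  |     F        T            T                  F          
T  T  T  |     T        F            T                  F          
The formula is true on 1 of the 8 rows.

1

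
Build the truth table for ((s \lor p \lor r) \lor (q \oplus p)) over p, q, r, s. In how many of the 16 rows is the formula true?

p  q  r  s  |  φ
F  F  F  F  |  F
F  F  F  T  |  T
F  F  T  F  |  T
F  F  T  T  |  T
F  T  F  F  |  T
F  T  F  T  |  T
F  T  T  F  |  T
F  T  T  T  |  T
T  F  F  F  |  T
T  F  F  T  |  T
T  F  T  F  |  T
T  F  T  T  |  T
T  T  F  F  |  T
T  T  F  T  |  T
T  T  T  F  |  T
T  T  T  T  |  T
The formula is true on 15 of the 16 rows.

15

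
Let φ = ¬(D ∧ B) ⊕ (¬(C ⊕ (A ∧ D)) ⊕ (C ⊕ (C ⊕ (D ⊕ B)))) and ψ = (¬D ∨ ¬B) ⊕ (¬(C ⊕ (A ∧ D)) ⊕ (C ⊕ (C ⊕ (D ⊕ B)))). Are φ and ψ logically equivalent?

  A   |   B   |   C   |   D   |   φ   |   ψ  
----- | ----- | ----- | ----- | ----- | -----
 True |  True |  True |  True |  True |  True
 True |  True |  True | False | False | False
 True |  True | False |  True | False | False
 True |  True | False | False |  True |  True
 True | False |  True |  True |  True |  True
 True | False |  True | False |  True |  True
 True | False | False |  True | False | False
 True | False | False | False | False | False
False |  True |  True |  True | False | False
False |  True |  True | False | False | False
False |  True | False |  True |  True |  True
False |  True | False | False |  True |  True
False | False |  True |  True | False | False
False | False |  True | False |  True |  True
False | False | False |  True |  True |  True
False | False | False | False | False | False
The columns for φ and ψ agree on every row, so they are logically equivalent.

equivalent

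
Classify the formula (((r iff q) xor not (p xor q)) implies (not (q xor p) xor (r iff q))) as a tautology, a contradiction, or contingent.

tautology

  p   |   q   |   r   || (r iff q) | (p xor q) | not (p xor q) | (q xor p) | not (q xor p) |   φ  
 True |  True |  True ||    True   |   False   |      True     |   False   |      True     |  True
 True |  True | False ||   False   |   False   |      True     |   False   |      True     |  True
 True | False |  True ||   False   |    True   |     False     |    True   |     False     |  True
 True | False | False ||    True   |    True   |     False     |    True   |     False     |  True
False |  True |  True ||    True   |    True   |     False     |    True   |     False     |  True
False |  True | False ||   False   |    True   |     False     |    True   |     False     |  True
False | False |  True ||   False   |   False   |      True     |   False   |      True     |  True
False | False | False ||    True   |   False   |      True     |   False   |      True     |  True
Every row is True, so the formula is a tautology.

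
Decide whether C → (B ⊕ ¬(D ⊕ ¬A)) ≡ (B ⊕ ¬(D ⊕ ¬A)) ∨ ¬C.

equivalent

A  B  C  D  |  φ  ψ
1  1  1  1  |  1  1
1  1  1  0  |  0  0
1  1  0  1  |  1  1
1  1  0  0  |  1  1
1  0  1  1  |  0  0
1  0  1  0  |  1  1
1  0  0  1  |  1  1
1  0  0  0  |  1  1
0  1  1  1  |  0  0
0  1  1  0  |  1  1
0  1  0  1  |  1  1
0  1  0  0  |  1  1
0  0  1  1  |  1  1
0  0  1  0  |  0  0
0  0  0  1  |  1  1
0  0  0  0  |  1  1
The columns for φ and ψ agree on every row, so they are logically equivalent.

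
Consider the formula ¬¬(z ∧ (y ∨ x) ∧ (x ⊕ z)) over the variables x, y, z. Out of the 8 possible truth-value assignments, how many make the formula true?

x  y  z  |  (y ∨ x)  (x ⊕ z)  (z ∧ (y ∨ x) ∧ (x ⊕ z))  ¬(z ∧ (y ∨ x) ∧ (x ⊕ z))  ¬¬(z ∧ (y ∨ x) ∧ (x ⊕ z))
T  T  T  |     T        F                F                        T                          F            
T  T  F  |     T        T                F                        T                          F            
T  F  T  |     T        F                F                        T                          F            
T  F  F  |     T        T                F                        T                          F            
F  T  T  |     T        T                T                        F                          T            
F  T  F  |     T        F                F                        T                          F            
F  F  T  |     F        T                F                        T                          F            
F  F  F  |     F        F                F                        T                          F            
The formula is true on 1 of the 8 rows.

1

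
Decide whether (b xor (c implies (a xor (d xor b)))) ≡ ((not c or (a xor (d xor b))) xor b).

a | b | c | d || φ | ψ
F | F | F | F || T | T
F | F | F | T || T | T
F | F | T | F || F | F
F | F | T | T || T | T
F | T | F | F || F | F
F | T | F | T || F | F
F | T | T | F || F | F
F | T | T | T || T | T
T | F | F | F || T | T
T | F | F | T || T | T
T | F | T | F || T | T
T | F | T | T || F | F
T | T | F | F || F | F
T | T | F | T || F | F
T | T | T | F || T | T
T | T | T | T || F | F
The columns for φ and ψ agree on every row, so they are logically equivalent.

equivalent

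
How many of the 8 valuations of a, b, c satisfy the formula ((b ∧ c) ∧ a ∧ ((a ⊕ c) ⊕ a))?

1

a | b | c | ((b ∧ c) ∧ a ∧ ((a ⊕ c) ⊕ a))
- | - | - | -----------------------------
T | T | T |               T              
T | T | F |               F              
T | F | T |               F              
T | F | F |               F              
F | T | T |               F              
F | T | F |               F              
F | F | T |               F              
F | F | F |               F              
The formula is true on 1 of the 8 rows.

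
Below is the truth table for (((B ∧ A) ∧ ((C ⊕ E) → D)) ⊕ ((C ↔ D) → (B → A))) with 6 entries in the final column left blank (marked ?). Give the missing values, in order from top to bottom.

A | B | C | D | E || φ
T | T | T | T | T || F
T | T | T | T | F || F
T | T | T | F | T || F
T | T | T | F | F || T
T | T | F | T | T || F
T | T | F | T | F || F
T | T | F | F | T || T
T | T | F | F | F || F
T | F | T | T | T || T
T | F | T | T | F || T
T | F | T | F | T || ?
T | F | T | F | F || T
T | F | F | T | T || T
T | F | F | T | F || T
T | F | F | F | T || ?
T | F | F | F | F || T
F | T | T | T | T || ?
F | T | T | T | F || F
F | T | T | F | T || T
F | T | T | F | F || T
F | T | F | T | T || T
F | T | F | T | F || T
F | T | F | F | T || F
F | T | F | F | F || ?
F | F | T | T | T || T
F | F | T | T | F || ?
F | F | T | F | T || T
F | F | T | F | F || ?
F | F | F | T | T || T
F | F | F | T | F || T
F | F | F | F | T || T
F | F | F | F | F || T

Row A=T, B=F, C=T, D=F, E=T: ((B ∧ A) ∧ ((C ⊕ E) → D)) = F, ((C ↔ D) → (B → A)) = T, so the formula = T.
Row A=T, B=F, C=F, D=F, E=T: ((B ∧ A) ∧ ((C ⊕ E) → D)) = F, ((C ↔ D) → (B → A)) = T, so the formula = T.
Row A=F, B=T, C=T, D=T, E=T: ((B ∧ A) ∧ ((C ⊕ E) → D)) = F, ((C ↔ D) → (B → A)) = F, so the formula = F.
Row A=F, B=T, C=F, D=F, E=F: ((B ∧ A) ∧ ((C ⊕ E) → D)) = F, ((C ↔ D) → (B → A)) = F, so the formula = F.
Row A=F, B=F, C=T, D=T, E=F: ((B ∧ A) ∧ ((C ⊕ E) → D)) = F, ((C ↔ D) → (B → A)) = T, so the formula = T.
Row A=F, B=F, C=T, D=F, E=F: ((B ∧ A) ∧ ((C ⊕ E) → D)) = F, ((C ↔ D) → (B → A)) = T, so the formula = T.

T, T, F, F, T, T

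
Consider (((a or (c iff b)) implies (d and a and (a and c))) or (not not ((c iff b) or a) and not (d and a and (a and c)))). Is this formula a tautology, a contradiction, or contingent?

a | b | c | d | φ
- | - | - | - | -
F | F | F | F | T
F | F | F | T | T
F | F | T | F | T
F | F | T | T | T
F | T | F | F | T
F | T | F | T | T
F | T | T | F | T
F | T | T | T | T
T | F | F | F | T
T | F | F | T | T
T | F | T | F | T
T | F | T | T | T
T | T | F | F | T
T | T | F | T | T
T | T | T | F | T
T | T | T | T | T
Every row is T, so the formula is a tautology.

tautology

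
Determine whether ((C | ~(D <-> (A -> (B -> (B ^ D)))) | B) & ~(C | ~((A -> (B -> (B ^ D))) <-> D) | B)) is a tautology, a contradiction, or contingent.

contradiction

A | B | C | D || φ
0 | 0 | 0 | 0 || 0
0 | 0 | 0 | 1 || 0
0 | 0 | 1 | 0 || 0
0 | 0 | 1 | 1 || 0
0 | 1 | 0 | 0 || 0
0 | 1 | 0 | 1 || 0
0 | 1 | 1 | 0 || 0
0 | 1 | 1 | 1 || 0
1 | 0 | 0 | 0 || 0
1 | 0 | 0 | 1 || 0
1 | 0 | 1 | 0 || 0
1 | 0 | 1 | 1 || 0
1 | 1 | 0 | 0 || 0
1 | 1 | 0 | 1 || 0
1 | 1 | 1 | 0 || 0
1 | 1 | 1 | 1 || 0
Every row is 0, so the formula is a contradiction.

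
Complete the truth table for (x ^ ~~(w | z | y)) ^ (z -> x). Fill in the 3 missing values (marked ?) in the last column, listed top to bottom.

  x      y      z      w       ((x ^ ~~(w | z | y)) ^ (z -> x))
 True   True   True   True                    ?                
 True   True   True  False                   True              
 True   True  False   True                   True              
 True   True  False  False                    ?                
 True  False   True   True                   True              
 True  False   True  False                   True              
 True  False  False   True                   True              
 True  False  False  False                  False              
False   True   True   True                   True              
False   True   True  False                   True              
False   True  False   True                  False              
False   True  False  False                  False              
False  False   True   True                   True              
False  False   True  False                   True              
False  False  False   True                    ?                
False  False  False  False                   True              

True, True, False

Row x=True, y=True, z=True, w=True: (x ^ ~~(w | z | y)) = False, (z -> x) = True, so ((x ^ ~~(w | z | y)) ^ (z -> x)) = True.
Row x=True, y=True, z=False, w=False: (x ^ ~~(w | z | y)) = False, (z -> x) = True, so ((x ^ ~~(w | z | y)) ^ (z -> x)) = True.
Row x=False, y=False, z=False, w=True: (x ^ ~~(w | z | y)) = True, (z -> x) = True, so ((x ^ ~~(w | z | y)) ^ (z -> x)) = False.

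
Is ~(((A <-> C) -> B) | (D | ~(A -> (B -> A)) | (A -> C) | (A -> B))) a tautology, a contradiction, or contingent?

A  B  C  D  |  φ
1  1  1  1  |  0
1  1  1  0  |  0
1  1  0  1  |  0
1  1  0  0  |  0
1  0  1  1  |  0
1  0  1  0  |  0
1  0  0  1  |  0
1  0  0  0  |  0
0  1  1  1  |  0
0  1  1  0  |  0
0  1  0  1  |  0
0  1  0  0  |  0
0  0  1  1  |  0
0  0  1  0  |  0
0  0  0  1  |  0
0  0  0  0  |  0
Every row is 0, so the formula is a contradiction.

contradiction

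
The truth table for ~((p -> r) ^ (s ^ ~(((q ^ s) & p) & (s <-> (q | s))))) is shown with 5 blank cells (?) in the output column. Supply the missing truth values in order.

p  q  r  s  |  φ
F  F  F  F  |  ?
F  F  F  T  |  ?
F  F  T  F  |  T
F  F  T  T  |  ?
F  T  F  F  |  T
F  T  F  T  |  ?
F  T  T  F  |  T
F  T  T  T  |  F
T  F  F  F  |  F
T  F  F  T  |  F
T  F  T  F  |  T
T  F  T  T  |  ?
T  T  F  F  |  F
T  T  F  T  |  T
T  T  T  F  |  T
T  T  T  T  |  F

T, F, F, F, T

Row p=F, q=F, r=F, s=F: (p -> r) = T, (s ^ ~(((q ^ s) & p) & (s <-> (q | s)))) = T, ((p -> r) ^ (s ^ ~(((q ^ s) & p) & (s <-> (q | s))))) = F, so the formula = T.
Row p=F, q=F, r=F, s=T: (p -> r) = T, (s ^ ~(((q ^ s) & p) & (s <-> (q | s)))) = F, ((p -> r) ^ (s ^ ~(((q ^ s) & p) & (s <-> (q | s))))) = T, so the formula = F.
Row p=F, q=F, r=T, s=T: (p -> r) = T, (s ^ ~(((q ^ s) & p) & (s <-> (q | s)))) = F, ((p -> r) ^ (s ^ ~(((q ^ s) & p) & (s <-> (q | s))))) = T, so the formula = F.
Row p=F, q=T, r=F, s=T: (p -> r) = T, (s ^ ~(((q ^ s) & p) & (s <-> (q | s)))) = F, ((p -> r) ^ (s ^ ~(((q ^ s) & p) & (s <-> (q | s))))) = T, so the formula = F.
Row p=T, q=F, r=T, s=T: (p -> r) = T, (s ^ ~(((q ^ s) & p) & (s <-> (q | s)))) = T, ((p -> r) ^ (s ^ ~(((q ^ s) & p) & (s <-> (q | s))))) = F, so the formula = T.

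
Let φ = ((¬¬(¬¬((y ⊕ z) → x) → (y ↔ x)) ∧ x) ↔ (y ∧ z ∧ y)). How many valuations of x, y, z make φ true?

6

x | y | z | φ
- | - | - | -
0 | 0 | 0 | 1
0 | 0 | 1 | 1
0 | 1 | 0 | 1
0 | 1 | 1 | 0
1 | 0 | 0 | 1
1 | 0 | 1 | 1
1 | 1 | 0 | 0
1 | 1 | 1 | 1
The formula is true on 6 of the 8 rows.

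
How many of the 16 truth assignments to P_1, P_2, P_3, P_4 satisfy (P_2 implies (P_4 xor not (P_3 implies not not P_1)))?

P_1 | P_2 | P_3 | P_4 | φ
--- | --- | --- | --- | -
 1  |  1  |  1  |  1  | 1
 1  |  1  |  1  |  0  | 0
 1  |  1  |  0  |  1  | 1
 1  |  1  |  0  |  0  | 0
 1  |  0  |  1  |  1  | 1
 1  |  0  |  1  |  0  | 1
 1  |  0  |  0  |  1  | 1
 1  |  0  |  0  |  0  | 1
 0  |  1  |  1  |  1  | 0
 0  |  1  |  1  |  0  | 1
 0  |  1  |  0  |  1  | 1
 0  |  1  |  0  |  0  | 0
 0  |  0  |  1  |  1  | 1
 0  |  0  |  1  |  0  | 1
 0  |  0  |  0  |  1  | 1
 0  |  0  |  0  |  0  | 1
The formula is true on 12 of the 16 rows.

12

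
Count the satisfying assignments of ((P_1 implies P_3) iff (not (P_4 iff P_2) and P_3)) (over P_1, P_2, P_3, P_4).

8

P_1 | P_2 | P_3 | P_4 || (P_1 implies P_3) | (P_4 iff P_2) | not (P_4 iff P_2) | (not (P_4 iff P_2) and P_3) | φ
 T  |  T  |  T  |  T  ||         T         |       T       |         F         |              F              | F
 T  |  T  |  T  |  F  ||         T         |       F       |         T         |              T              | T
 T  |  T  |  F  |  T  ||         F         |       T       |         F         |              F              | T
 T  |  T  |  F  |  F  ||         F         |       F       |         T         |              F              | T
 T  |  F  |  T  |  T  ||         T         |       F       |         T         |              T              | T
 T  |  F  |  T  |  F  ||         T         |       T       |         F         |              F              | F
 T  |  F  |  F  |  T  ||         F         |       F       |         T         |              F              | T
 T  |  F  |  F  |  F  ||         F         |       T       |         F         |              F              | T
 F  |  T  |  T  |  T  ||         T         |       T       |         F         |              F              | F
 F  |  T  |  T  |  F  ||         T         |       F       |         T         |              T              | T
 F  |  T  |  F  |  T  ||         T         |       T       |         F         |              F              | F
 F  |  T  |  F  |  F  ||         T         |       F       |         T         |              F              | F
 F  |  F  |  T  |  T  ||         T         |       F       |         T         |              T              | T
 F  |  F  |  T  |  F  ||         T         |       T       |         F         |              F              | F
 F  |  F  |  F  |  T  ||         T         |       F       |         T         |              F              | F
 F  |  F  |  F  |  F  ||         T         |       T       |         F         |              F              | F
The formula is true on 8 of the 16 rows.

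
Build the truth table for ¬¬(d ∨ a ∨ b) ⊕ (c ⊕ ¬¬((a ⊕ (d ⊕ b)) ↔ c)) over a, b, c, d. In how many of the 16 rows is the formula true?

  a   |   b   |   c   |   d   | (d ∨ a ∨ b) | ¬(d ∨ a ∨ b) | ¬¬(d ∨ a ∨ b) | (d ⊕ b) | (a ⊕ (d ⊕ b)) | ((a ⊕ (d ⊕ b)) ↔ c) | ¬((a ⊕ (d ⊕ b)) ↔ c) | ¬¬((a ⊕ (d ⊕ b)) ↔ c) | (c ⊕ ¬¬((a ⊕ (d ⊕ b)) ↔ c)) |   φ  
----- | ----- | ----- | ----- | ----------- | ------------ | ------------- | ------- | ------------- | ------------------- | -------------------- | --------------------- | --------------------------- | -----
 True |  True |  True |  True |     True    |    False     |      True     |  False  |      True     |         True        |        False         |          True         |            False            |  True
 True |  True |  True | False |     True    |    False     |      True     |   True  |     False     |        False        |         True         |         False         |             True            | False
 True |  True | False |  True |     True    |    False     |      True     |  False  |      True     |        False        |         True         |         False         |            False            |  True
 True |  True | False | False |     True    |    False     |      True     |   True  |     False     |         True        |        False         |          True         |             True            | False
 True | False |  True |  True |     True    |    False     |      True     |   True  |     False     |        False        |         True         |         False         |             True            | False
 True | False |  True | False |     True    |    False     |      True     |  False  |      True     |         True        |        False         |          True         |            False            |  True
 True | False | False |  True |     True    |    False     |      True     |   True  |     False     |         True        |        False         |          True         |             True            | False
 True | False | False | False |     True    |    False     |      True     |  False  |      True     |        False        |         True         |         False         |            False            |  True
False |  True |  True |  True |     True    |    False     |      True     |  False  |     False     |        False        |         True         |         False         |             True            | False
False |  True |  True | False |     True    |    False     |      True     |   True  |      True     |         True        |        False         |          True         |            False            |  True
False |  True | False |  True |     True    |    False     |      True     |  False  |     False     |         True        |        False         |          True         |             True            | False
False |  True | False | False |     True    |    False     |      True     |   True  |      True     |        False        |         True         |         False         |            False            |  True
False | False |  True |  True |     True    |    False     |      True     |   True  |      True     |         True        |        False         |          True         |            False            |  True
False | False |  True | False |    False    |     True     |     False     |  False  |     False     |        False        |         True         |         False         |             True            |  True
False | False | False |  True |     True    |    False     |      True     |   True  |      True     |        False        |         True         |         False         |            False            |  True
False | False | False | False |    False    |     True     |     False     |  False  |     False     |         True        |        False         |          True         |             True            |  True
The formula is true on 10 of the 16 rows.

10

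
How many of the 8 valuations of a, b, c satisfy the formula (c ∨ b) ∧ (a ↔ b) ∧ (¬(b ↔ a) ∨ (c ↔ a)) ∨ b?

4

a | b | c || (c ∨ b) | (a ↔ b) | (b ↔ a) | ¬(b ↔ a) | (c ↔ a) | (¬(b ↔ a) ∨ (c ↔ a)) | φ
1 | 1 | 1 ||    1    |    1    |    1    |    0     |    1    |          1           | 1
1 | 1 | 0 ||    1    |    1    |    1    |    0     |    0    |          0           | 1
1 | 0 | 1 ||    1    |    0    |    0    |    1     |    1    |          1           | 0
1 | 0 | 0 ||    0    |    0    |    0    |    1     |    0    |          1           | 0
0 | 1 | 1 ||    1    |    0    |    0    |    1     |    0    |          1           | 1
0 | 1 | 0 ||    1    |    0    |    0    |    1     |    1    |          1           | 1
0 | 0 | 1 ||    1    |    1    |    1    |    0     |    0    |          0           | 0
0 | 0 | 0 ||    0    |    1    |    1    |    0     |    1    |          1           | 0
The formula is true on 4 of the 8 rows.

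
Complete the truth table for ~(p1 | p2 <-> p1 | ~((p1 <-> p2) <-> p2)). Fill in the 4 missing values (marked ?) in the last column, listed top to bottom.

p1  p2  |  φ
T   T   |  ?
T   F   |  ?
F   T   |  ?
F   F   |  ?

F, F, F, T

Row p1=T, p2=T: (p1 | p2) = T, (p1 | ~((p1 <-> p2) <-> p2)) = T, (p1 | p2 <-> p1 | ~((p1 <-> p2) <-> p2)) = T, so the formula = F.
Row p1=T, p2=F: (p1 | p2) = T, (p1 | ~((p1 <-> p2) <-> p2)) = T, (p1 | p2 <-> p1 | ~((p1 <-> p2) <-> p2)) = T, so the formula = F.
Row p1=F, p2=T: (p1 | p2) = T, (p1 | ~((p1 <-> p2) <-> p2)) = T, (p1 | p2 <-> p1 | ~((p1 <-> p2) <-> p2)) = T, so the formula = F.
Row p1=F, p2=F: (p1 | p2) = F, (p1 | ~((p1 <-> p2) <-> p2)) = T, (p1 | p2 <-> p1 | ~((p1 <-> p2) <-> p2)) = F, so the formula = T.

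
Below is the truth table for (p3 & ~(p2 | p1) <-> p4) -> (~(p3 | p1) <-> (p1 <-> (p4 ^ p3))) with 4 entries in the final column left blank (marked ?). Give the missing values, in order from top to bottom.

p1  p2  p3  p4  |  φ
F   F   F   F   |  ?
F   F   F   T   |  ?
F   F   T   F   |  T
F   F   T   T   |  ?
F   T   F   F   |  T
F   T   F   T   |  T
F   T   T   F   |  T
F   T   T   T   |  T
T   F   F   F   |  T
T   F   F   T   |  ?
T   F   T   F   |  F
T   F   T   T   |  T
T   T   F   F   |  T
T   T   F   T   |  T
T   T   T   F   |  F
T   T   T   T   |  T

T, T, F, T

Row p1=F, p2=F, p3=F, p4=F: (p3 & ~(p2 | p1) <-> p4) = T, (~(p3 | p1) <-> (p1 <-> (p4 ^ p3))) = T, so the formula = T.
Row p1=F, p2=F, p3=F, p4=T: (p3 & ~(p2 | p1) <-> p4) = F, (~(p3 | p1) <-> (p1 <-> (p4 ^ p3))) = F, so the formula = T.
Row p1=F, p2=F, p3=T, p4=T: (p3 & ~(p2 | p1) <-> p4) = T, (~(p3 | p1) <-> (p1 <-> (p4 ^ p3))) = F, so the formula = F.
Row p1=T, p2=F, p3=F, p4=T: (p3 & ~(p2 | p1) <-> p4) = F, (~(p3 | p1) <-> (p1 <-> (p4 ^ p3))) = F, so the formula = T.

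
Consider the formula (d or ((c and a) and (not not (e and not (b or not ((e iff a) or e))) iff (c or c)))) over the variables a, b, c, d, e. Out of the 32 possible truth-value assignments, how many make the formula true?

a  b  c  d  e  |  φ
T  T  T  T  T  |  T
T  T  T  T  F  |  T
T  T  T  F  T  |  F
T  T  T  F  F  |  F
T  T  F  T  T  |  T
T  T  F  T  F  |  T
T  T  F  F  T  |  F
T  T  F  F  F  |  F
T  F  T  T  T  |  T
T  F  T  T  F  |  T
T  F  T  F  T  |  T
T  F  T  F  F  |  F
T  F  F  T  T  |  T
T  F  F  T  F  |  T
T  F  F  F  T  |  F
T  F  F  F  F  |  F
F  T  T  T  T  |  T
F  T  T  T  F  |  T
F  T  T  F  T  |  F
F  T  T  F  F  |  F
F  T  F  T  T  |  T
F  T  F  T  F  |  T
F  T  F  F  T  |  F
F  T  F  F  F  |  F
F  F  T  T  T  |  T
F  F  T  T  F  |  T
F  F  T  F  T  |  F
F  F  T  F  F  |  F
F  F  F  T  T  |  T
F  F  F  T  F  |  T
F  F  F  F  T  |  F
F  F  F  F  F  |  F
The formula is true on 17 of the 32 rows.

17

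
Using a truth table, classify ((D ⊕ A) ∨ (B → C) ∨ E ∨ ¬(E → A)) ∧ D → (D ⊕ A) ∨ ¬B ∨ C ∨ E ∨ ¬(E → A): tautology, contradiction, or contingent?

tautology

  A   |   B   |   C   |   D   |   E   |   φ  
----- | ----- | ----- | ----- | ----- | -----
 True |  True |  True |  True |  True |  True
 True |  True |  True |  True | False |  True
 True |  True |  True | False |  True |  True
 True |  True |  True | False | False |  True
 True |  True | False |  True |  True |  True
 True |  True | False |  True | False |  True
 True |  True | False | False |  True |  True
 True |  True | False | False | False |  True
 True | False |  True |  True |  True |  True
 True | False |  True |  True | False |  True
 True | False |  True | False |  True |  True
 True | False |  True | False | False |  True
 True | False | False |  True |  True |  True
 True | False | False |  True | False |  True
 True | False | False | False |  True |  True
 True | False | False | False | False |  True
False |  True |  True |  True |  True |  True
False |  True |  True |  True | False |  True
False |  True |  True | False |  True |  True
False |  True |  True | False | False |  True
False |  True | False |  True |  True |  True
False |  True | False |  True | False |  True
False |  True | False | False |  True |  True
False |  True | False | False | False |  True
False | False |  True |  True |  True |  True
False | False |  True |  True | False |  True
False | False |  True | False |  True |  True
False | False |  True | False | False |  True
False | False | False |  True |  True |  True
False | False | False |  True | False |  True
False | False | False | False |  True |  True
False | False | False | False | False |  True
Every row is True, so the formula is a tautology.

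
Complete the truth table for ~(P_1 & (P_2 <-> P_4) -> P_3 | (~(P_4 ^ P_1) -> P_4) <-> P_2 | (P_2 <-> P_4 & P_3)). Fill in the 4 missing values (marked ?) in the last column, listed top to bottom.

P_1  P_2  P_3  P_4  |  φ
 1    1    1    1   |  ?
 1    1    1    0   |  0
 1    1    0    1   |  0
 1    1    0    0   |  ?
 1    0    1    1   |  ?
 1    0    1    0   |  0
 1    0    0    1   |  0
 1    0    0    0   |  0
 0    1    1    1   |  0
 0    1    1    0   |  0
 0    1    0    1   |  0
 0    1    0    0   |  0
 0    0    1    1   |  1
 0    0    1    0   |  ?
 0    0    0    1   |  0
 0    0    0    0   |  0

Row P_1=1, P_2=1, P_3=1, P_4=1: (P_1 & (P_2 <-> P_4) -> P_3 | (~(P_4 ^ P_1) -> P_4)) = 1, (P_2 | (P_2 <-> P_4 & P_3)) = 1, (P_1 & (P_2 <-> P_4) -> P_3 | (~(P_4 ^ P_1) -> P_4) <-> P_2 | (P_2 <-> P_4 & P_3)) = 1, so the formula = 0.
Row P_1=1, P_2=1, P_3=0, P_4=0: (P_1 & (P_2 <-> P_4) -> P_3 | (~(P_4 ^ P_1) -> P_4)) = 1, (P_2 | (P_2 <-> P_4 & P_3)) = 1, (P_1 & (P_2 <-> P_4) -> P_3 | (~(P_4 ^ P_1) -> P_4) <-> P_2 | (P_2 <-> P_4 & P_3)) = 1, so the formula = 0.
Row P_1=1, P_2=0, P_3=1, P_4=1: (P_1 & (P_2 <-> P_4) -> P_3 | (~(P_4 ^ P_1) -> P_4)) = 1, (P_2 | (P_2 <-> P_4 & P_3)) = 0, (P_1 & (P_2 <-> P_4) -> P_3 | (~(P_4 ^ P_1) -> P_4) <-> P_2 | (P_2 <-> P_4 & P_3)) = 0, so the formula = 1.
Row P_1=0, P_2=0, P_3=1, P_4=0: (P_1 & (P_2 <-> P_4) -> P_3 | (~(P_4 ^ P_1) -> P_4)) = 1, (P_2 | (P_2 <-> P_4 & P_3)) = 1, (P_1 & (P_2 <-> P_4) -> P_3 | (~(P_4 ^ P_1) -> P_4) <-> P_2 | (P_2 <-> P_4 & P_3)) = 1, so the formula = 0.

0, 0, 1, 0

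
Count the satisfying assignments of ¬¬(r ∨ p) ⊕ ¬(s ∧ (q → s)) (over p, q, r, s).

8

p | q | r | s || (r ∨ p) | ¬(r ∨ p) | ¬¬(r ∨ p) | (q → s) | (s ∧ (q → s)) | ¬(s ∧ (q → s)) | (¬¬(r ∨ p) ⊕ ¬(s ∧ (q → s)))
0 | 0 | 0 | 0 ||    0    |    1     |     0     |    1    |       0       |       1        |              1              
0 | 0 | 0 | 1 ||    0    |    1     |     0     |    1    |       1       |       0        |              0              
0 | 0 | 1 | 0 ||    1    |    0     |     1     |    1    |       0       |       1        |              0              
0 | 0 | 1 | 1 ||    1    |    0     |     1     |    1    |       1       |       0        |              1              
0 | 1 | 0 | 0 ||    0    |    1     |     0     |    0    |       0       |       1        |              1              
0 | 1 | 0 | 1 ||    0    |    1     |     0     |    1    |       1       |       0        |              0              
0 | 1 | 1 | 0 ||    1    |    0     |     1     |    0    |       0       |       1        |              0              
0 | 1 | 1 | 1 ||    1    |    0     |     1     |    1    |       1       |       0        |              1              
1 | 0 | 0 | 0 ||    1    |    0     |     1     |    1    |       0       |       1        |              0              
1 | 0 | 0 | 1 ||    1    |    0     |     1     |    1    |       1       |       0        |              1              
1 | 0 | 1 | 0 ||    1    |    0     |     1     |    1    |       0       |       1        |              0              
1 | 0 | 1 | 1 ||    1    |    0     |     1     |    1    |       1       |       0        |              1              
1 | 1 | 0 | 0 ||    1    |    0     |     1     |    0    |       0       |       1        |              0              
1 | 1 | 0 | 1 ||    1    |    0     |     1     |    1    |       1       |       0        |              1              
1 | 1 | 1 | 0 ||    1    |    0     |     1     |    0    |       0       |       1        |              0              
1 | 1 | 1 | 1 ||    1    |    0     |     1     |    1    |       1       |       0        |              1              
The formula is true on 8 of the 16 rows.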